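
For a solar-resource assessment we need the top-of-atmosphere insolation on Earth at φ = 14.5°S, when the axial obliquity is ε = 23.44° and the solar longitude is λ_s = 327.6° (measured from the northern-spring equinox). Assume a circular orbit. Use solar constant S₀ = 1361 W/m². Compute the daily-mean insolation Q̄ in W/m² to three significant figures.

Q̄ ≈ 447 W/m²

Solar declination: sin δ = sin ε · sin λ_s = sin 23.44° × sin 327.6° = -0.21315, so δ = -12.307°.
cos H₀ = −tan(-14.5°) tan(-12.307°) = -0.0564, H₀ = 1.6272 rad.
Bracket: H₀ sin φ sin δ + cos φ cos δ sin H₀ = 1.6272×-0.25038×-0.21315 + 0.96815×0.97702×0.99841 = 0.086841 + 0.944398 = 1.031239.
Q̄ = (S₀/π) × [bracket] = (1361/π) × 1.031239 = 446.8 W/m².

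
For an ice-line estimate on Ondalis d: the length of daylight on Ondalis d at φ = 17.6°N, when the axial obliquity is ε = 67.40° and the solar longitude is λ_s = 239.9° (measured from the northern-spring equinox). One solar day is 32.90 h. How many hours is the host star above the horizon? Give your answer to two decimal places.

11.90 h

Solar declination: sin δ = sin ε · sin λ_s = sin 67.40° × sin 239.9° = -0.79872, so δ = -53.008°.
cos H₀ = −tan φ · tan δ = −tan(+17.6°) × tan(-53.008°) = 0.4211, so H₀ = 1.1362 rad = 65.10°.
Daylight = 2H₀/(2π) × 32.90 h = (1.1362/π) × 32.90 = 11.90 h.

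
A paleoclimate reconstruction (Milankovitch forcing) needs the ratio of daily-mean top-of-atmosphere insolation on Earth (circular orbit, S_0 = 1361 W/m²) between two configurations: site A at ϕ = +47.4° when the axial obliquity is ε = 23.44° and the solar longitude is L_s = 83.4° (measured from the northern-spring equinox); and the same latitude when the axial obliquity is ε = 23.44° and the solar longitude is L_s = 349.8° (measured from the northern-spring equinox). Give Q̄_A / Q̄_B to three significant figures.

Q̄_A / Q̄_B ≈ 1.93

— Configuration A (ϕ=+47.4°):
Solar declination: sin δ = sin ε · sin L_s = sin 23.44° × sin 83.4° = 0.39515, so δ = +23.275°.
cos h₀ = −tan(+47.4°) tan(+23.275°) = -0.4678, h₀ = 2.0576 rad.
Bracket: h₀ sin ϕ sin δ + cos ϕ cos δ sin h₀ = 2.0576×0.73610×0.39515 + 0.67688×0.91862×0.88384 = 0.598494 + 0.549568 = 1.148062.
Q̄ = (S_0/π) × [bracket] = (1361/π) × 1.148062 = 497.36 W/m².
— Configuration B (ϕ=+47.4°):
Solar declination: sin δ = sin ε · sin L_s = sin 23.44° × sin 349.8° = -0.07044, so δ = -4.039°.
cos h₀ = −tan(+47.4°) tan(-4.039°) = 0.0768, h₀ = 1.4939 rad.
Bracket: h₀ sin ϕ sin δ + cos ϕ cos δ sin h₀ = 1.4939×0.73610×-0.07044 + 0.67688×0.99752×0.99705 = -0.077460 + 0.673209 = 0.595749.
Q̄ = (S_0/π) × [bracket] = (1361/π) × 0.595749 = 258.09 W/m².
Ratio Q̄_A / Q̄_B = 497.36 / 258.09 = 1.927.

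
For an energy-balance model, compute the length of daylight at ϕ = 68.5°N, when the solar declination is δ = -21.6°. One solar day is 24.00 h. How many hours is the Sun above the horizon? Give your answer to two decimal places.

cos h₀ = −tan ϕ · tan δ = 1.0051 ≥ 1, so the Sun never rises (polar night) and h₀ = 0.
Daylight = 2h₀/(2π) × 24.00 h = (0.0000/π) × 24.00 = 0.00 h.

0.00 h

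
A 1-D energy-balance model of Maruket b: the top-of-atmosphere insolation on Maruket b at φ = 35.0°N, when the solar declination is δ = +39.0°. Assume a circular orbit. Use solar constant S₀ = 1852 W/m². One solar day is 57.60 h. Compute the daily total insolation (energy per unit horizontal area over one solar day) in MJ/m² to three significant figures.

cos H₀ = −tan(+35.0°) tan(+39.000°) = -0.5670, H₀ = 2.1737 rad.
Bracket: H₀ sin φ sin δ + cos φ cos δ sin H₀ = 2.1737×0.57358×0.62932 + 0.81915×0.77715×0.82371 = 0.784630 + 0.524376 = 1.309006.
Q̄ = (S₀/π) × [bracket] = (1852/π) × 1.309006 = 771.67 W/m².
Daily total = Q̄ × 57.60 h × 3600 s/h = 771.67 × 57.60 × 3600 / 10⁶ = 160.0 MJ/m².

160 MJ/m²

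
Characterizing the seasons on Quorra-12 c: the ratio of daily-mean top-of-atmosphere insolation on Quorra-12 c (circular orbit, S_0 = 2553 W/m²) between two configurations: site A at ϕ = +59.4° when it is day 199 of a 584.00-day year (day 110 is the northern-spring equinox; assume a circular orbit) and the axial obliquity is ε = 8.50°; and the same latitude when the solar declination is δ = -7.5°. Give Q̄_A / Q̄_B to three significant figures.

Q̄_A / Q̄_B ≈ 1.99

— Configuration A (ϕ=+59.4°):
Solar longitude: L_s = 360° × (199 − 110)/584.00 = 54.863°.
sin δ = sin 8.50° × sin 54.863° = 0.12088, so δ = +6.943°.
cos h₀ = −tan(+59.4°) tan(+6.943°) = -0.2059, h₀ = 1.7782 rad.
Bracket: h₀ sin ϕ sin δ + cos ϕ cos δ sin h₀ = 1.7782×0.86074×0.12088 + 0.50904×0.99267×0.97857 = 0.185015 + 0.494480 = 0.679495.
Q̄ = (S_0/π) × [bracket] = (2553/π) × 0.679495 = 552.19 W/m².
— Configuration B (ϕ=+59.4°):
cos h₀ = −tan(+59.4°) tan(-7.500°) = 0.2226, h₀ = 1.3463 rad.
Bracket: h₀ sin ϕ sin δ + cos ϕ cos δ sin h₀ = 1.3463×0.86074×-0.13053 + 0.50904×0.99144×0.97491 = -0.151260 + 0.492020 = 0.340760.
Q̄ = (S_0/π) × [bracket] = (2553/π) × 0.340760 = 276.92 W/m².
Ratio Q̄_A / Q̄_B = 552.19 / 276.92 = 1.994.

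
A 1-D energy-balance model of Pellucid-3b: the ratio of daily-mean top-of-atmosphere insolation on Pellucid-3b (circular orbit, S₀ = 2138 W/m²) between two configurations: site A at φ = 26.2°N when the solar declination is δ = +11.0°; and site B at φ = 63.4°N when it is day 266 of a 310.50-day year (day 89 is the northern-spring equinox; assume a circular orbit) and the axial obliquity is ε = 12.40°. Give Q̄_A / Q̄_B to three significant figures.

— Configuration A (φ=+26.2°):
cos H₀ = −tan(+26.2°) tan(+11.000°) = -0.0956, H₀ = 1.6666 rad.
Bracket: H₀ sin φ sin δ + cos φ cos δ sin H₀ = 1.6666×0.44151×0.19081 + 0.89726×0.98163×0.99542 = 0.140402 + 0.876743 = 1.017145.
Q̄ = (S₀/π) × [bracket] = (2138/π) × 1.017145 = 692.21 W/m².
— Configuration B (φ=+63.4°):
Solar longitude: λ_s = 360° × (266 − 89)/310.50 = 205.217°.
sin δ = sin 12.40° × sin 205.217° = -0.09149, so δ = -5.249°.
cos H₀ = −tan(+63.4°) tan(-5.249°) = 0.1835, H₀ = 1.3863 rad.
Bracket: H₀ sin φ sin δ + cos φ cos δ sin H₀ = 1.3863×0.89415×-0.09149 + 0.44776×0.99581×0.98303 = -0.113407 + 0.438317 = 0.324910.
Q̄ = (S₀/π) × [bracket] = (2138/π) × 0.324910 = 221.12 W/m².
Ratio Q̄_A / Q̄_B = 692.21 / 221.12 = 3.130.

Q̄_A / Q̄_B ≈ 3.13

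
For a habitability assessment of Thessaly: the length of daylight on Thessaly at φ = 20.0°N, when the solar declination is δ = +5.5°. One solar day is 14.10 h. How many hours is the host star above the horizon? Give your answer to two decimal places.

7.21 h

cos H₀ = −tan φ · tan δ = −tan(+20.0°) × tan(+5.500°) = -0.0350, so H₀ = 1.6058 rad = 92.01°.
Daylight = 2H₀/(2π) × 14.10 h = (1.6058/π) × 14.10 = 7.21 h.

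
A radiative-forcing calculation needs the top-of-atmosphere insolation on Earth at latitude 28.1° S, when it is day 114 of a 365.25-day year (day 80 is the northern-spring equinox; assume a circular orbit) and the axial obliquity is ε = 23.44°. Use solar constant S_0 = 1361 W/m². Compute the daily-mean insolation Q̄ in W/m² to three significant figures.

Q̄ ≈ 305 W/m²

Solar longitude: L_s = 360° × (114 − 80)/365.25 = 33.511°.
sin δ = sin 23.44° × sin 33.511° = 0.21962, so δ = +12.687°.
cos h₀ = −tan(-28.1°) tan(+12.687°) = 0.1202, h₀ = 1.4503 rad.
Bracket: h₀ sin ϕ sin δ + cos ϕ cos δ sin h₀ = 1.4503×-0.47101×0.21962 + 0.88213×0.97559×0.99275 = -0.150024 + 0.854358 = 0.704334.
Q̄ = (S_0/π) × [bracket] = (1361/π) × 0.704334 = 305.1 W/m².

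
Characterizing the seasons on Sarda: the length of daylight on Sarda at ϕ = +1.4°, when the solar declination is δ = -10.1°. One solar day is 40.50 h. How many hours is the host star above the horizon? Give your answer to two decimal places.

cos h₀ = −tan ϕ · tan δ = −tan(+1.4°) × tan(-10.100°) = 0.0044, so h₀ = 1.5664 rad = 89.75°.
Daylight = 2h₀/(2π) × 40.50 h = (1.5664/π) × 40.50 = 20.19 h.

20.19 h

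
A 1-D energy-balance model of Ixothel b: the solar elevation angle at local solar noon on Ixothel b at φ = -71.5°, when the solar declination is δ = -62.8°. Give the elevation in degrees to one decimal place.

81.3°

At local noon the hour angle is zero, so the zenith angle equals |φ − δ| = |-71.5° − (-62.800°)| = 8.700°.
Elevation = 90° − 8.700° = 81.3°.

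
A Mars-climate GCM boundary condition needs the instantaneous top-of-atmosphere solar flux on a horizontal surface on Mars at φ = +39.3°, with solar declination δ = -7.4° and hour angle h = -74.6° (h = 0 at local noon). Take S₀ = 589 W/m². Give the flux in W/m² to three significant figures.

cos θ_z = sin φ sin δ + cos φ cos δ cos h = -0.081577 + 0.203786 = 0.122209.
Flux = S₀ · cos θ_z = 589 × 0.122209 = 71.98 W/m².

72.0 W/m²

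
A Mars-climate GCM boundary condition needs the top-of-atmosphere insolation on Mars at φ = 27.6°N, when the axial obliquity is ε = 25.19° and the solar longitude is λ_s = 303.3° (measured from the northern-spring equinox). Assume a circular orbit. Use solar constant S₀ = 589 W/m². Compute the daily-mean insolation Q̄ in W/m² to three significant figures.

Q̄ ≈ 110 W/m²

Solar declination: sin δ = sin ε · sin λ_s = sin 25.19° × sin 303.3° = -0.35574, so δ = -20.839°.
cos H₀ = −tan(+27.6°) tan(-20.839°) = 0.1990, H₀ = 1.3705 rad.
Bracket: H₀ sin φ sin δ + cos φ cos δ sin H₀ = 1.3705×0.46330×-0.35574 + 0.88620×0.93459×0.98000 = -0.225878 + 0.811669 = 0.585791.
Q̄ = (S₀/π) × [bracket] = (589/π) × 0.585791 = 109.8 W/m².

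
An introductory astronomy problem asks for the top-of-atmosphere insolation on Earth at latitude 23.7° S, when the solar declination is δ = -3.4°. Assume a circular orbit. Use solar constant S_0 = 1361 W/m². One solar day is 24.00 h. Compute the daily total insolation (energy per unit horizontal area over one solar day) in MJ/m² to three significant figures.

cos h₀ = −tan(-23.7°) tan(-3.400°) = -0.0261, h₀ = 1.5969 rad.
Bracket: h₀ sin ϕ sin δ + cos ϕ cos δ sin h₀ = 1.5969×-0.40195×-0.05931 + 0.91566×0.99824×0.99966 = 0.038070 + 0.913738 = 0.951808.
Q̄ = (S_0/π) × [bracket] = (1361/π) × 0.951808 = 412.34 W/m².
Daily total = Q̄ × 24.00 h × 3600 s/h = 412.34 × 24.00 × 3600 / 10⁶ = 35.63 MJ/m².

35.6 MJ/m²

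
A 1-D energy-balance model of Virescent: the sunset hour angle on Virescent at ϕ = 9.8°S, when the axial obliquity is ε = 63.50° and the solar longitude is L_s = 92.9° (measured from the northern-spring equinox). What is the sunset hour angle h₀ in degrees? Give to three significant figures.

h₀ = 69.9°

Solar declination: sin δ = sin ε · sin L_s = sin 63.50° × sin 92.9° = 0.89379, so δ = +63.353°.
cos h₀ = −tan ϕ · tan δ = −tan(-9.8°) × tan(+63.353°) = 0.3442, so h₀ = 1.2194 rad = 69.87°.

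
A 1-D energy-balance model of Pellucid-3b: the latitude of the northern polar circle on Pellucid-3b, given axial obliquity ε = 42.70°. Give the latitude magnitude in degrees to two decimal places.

The polar circle is the lowest latitude that experiences at least one full rotation of continuous daylight at the northern-summer solstice; it lies at |φ| = 90° − ε = 90° − 42.70° = 47.30°.

47.30°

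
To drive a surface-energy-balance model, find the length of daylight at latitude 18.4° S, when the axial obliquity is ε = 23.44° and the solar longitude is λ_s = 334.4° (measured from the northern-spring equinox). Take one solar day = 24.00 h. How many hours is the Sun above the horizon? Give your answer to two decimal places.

Solar declination: sin δ = sin ε · sin λ_s = sin 23.44° × sin 334.4° = -0.17188, so δ = -9.897°.
cos H₀ = −tan φ · tan δ = −tan(-18.4°) × tan(-9.897°) = -0.0580, so H₀ = 1.6289 rad = 93.33°.
Daylight = 2H₀/(2π) × 24.00 h = (1.6289/π) × 24.00 = 12.44 h.

12.44 h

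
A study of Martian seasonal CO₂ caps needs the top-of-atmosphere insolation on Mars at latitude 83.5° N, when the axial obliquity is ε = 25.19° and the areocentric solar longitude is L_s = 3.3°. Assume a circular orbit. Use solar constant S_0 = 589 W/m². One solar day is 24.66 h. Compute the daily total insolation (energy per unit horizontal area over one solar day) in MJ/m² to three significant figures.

sin δ = sin 25.19° × sin 3.3° = 0.02450, so δ = +1.404°.
cos h₀ = −tan(+83.5°) tan(+1.404°) = -0.2151, h₀ = 1.7876 rad.
Bracket: h₀ sin ϕ sin δ + cos ϕ cos δ sin h₀ = 1.7876×0.99357×0.02450 + 0.11320×0.99970×0.97659 = 0.043515 + 0.110517 = 0.154032.
Q̄ = (S_0/π) × [bracket] = (589/π) × 0.154032 = 28.879 W/m².
Daily total = Q̄ × 24.66 h × 3600 s/h = 28.879 × 24.66 × 3600 / 10⁶ = 2.564 MJ/m².

2.56 MJ/m²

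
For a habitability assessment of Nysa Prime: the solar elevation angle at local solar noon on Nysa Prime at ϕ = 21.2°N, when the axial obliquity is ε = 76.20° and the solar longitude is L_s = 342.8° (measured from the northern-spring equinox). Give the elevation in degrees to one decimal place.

Solar declination: sin δ = sin ε · sin L_s = sin 76.20° × sin 342.8° = -0.28717, so δ = -16.689°.
At local noon the hour angle is zero, so the zenith angle equals |ϕ − δ| = |+21.2° − (-16.689°)| = 37.889°.
Elevation = 90° − 37.889° = 52.1°.

52.1°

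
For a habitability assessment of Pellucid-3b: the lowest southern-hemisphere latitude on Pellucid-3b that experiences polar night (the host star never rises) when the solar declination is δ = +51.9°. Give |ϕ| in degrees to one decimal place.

Polar night requires cos h₀ = −tan ϕ tan δ ≥ 1, i.e. tan ϕ tan δ ≤ −1.
The boundary is |tan ϕ| · |tan δ| = 1, so |ϕ| = 90° − |δ| = 90° − 51.9° = 38.1° in the southern hemisphere.

|ϕ| = 38.1°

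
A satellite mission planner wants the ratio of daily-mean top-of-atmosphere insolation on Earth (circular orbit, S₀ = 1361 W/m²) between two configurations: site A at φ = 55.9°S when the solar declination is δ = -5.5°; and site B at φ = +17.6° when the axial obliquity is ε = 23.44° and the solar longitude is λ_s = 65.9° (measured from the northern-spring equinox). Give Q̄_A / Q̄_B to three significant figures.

— Configuration A (φ=-55.9°):
cos H₀ = −tan(-55.9°) tan(-5.500°) = -0.1422, H₀ = 1.7135 rad.
Bracket: H₀ sin φ sin δ + cos φ cos δ sin H₀ = 1.7135×-0.82806×-0.09585 + 0.56064×0.99540×0.98984 = 0.136000 + 0.552391 = 0.688391.
Q̄ = (S₀/π) × [bracket] = (1361/π) × 0.688391 = 298.22 W/m².
— Configuration B (φ=+17.6°):
Solar declination: sin δ = sin ε · sin λ_s = sin 23.44° × sin 65.9° = 0.36311, so δ = +21.292°.
cos H₀ = −tan(+17.6°) tan(+21.292°) = -0.1236, H₀ = 1.6947 rad.
Bracket: H₀ sin φ sin δ + cos φ cos δ sin H₀ = 1.6947×0.30237×0.36311 + 0.95319×0.93174×0.99233 = 0.186067 + 0.881313 = 1.067380.
Q̄ = (S₀/π) × [bracket] = (1361/π) × 1.067380 = 462.41 W/m².
Ratio Q̄_A / Q̄_B = 298.22 / 462.41 = 0.6449.

Q̄_A / Q̄_B ≈ 0.645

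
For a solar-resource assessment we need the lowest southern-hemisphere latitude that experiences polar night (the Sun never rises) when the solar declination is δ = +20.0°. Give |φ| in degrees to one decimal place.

|φ| = 70.0°

Polar night requires cos H₀ = −tan φ tan δ ≥ 1, i.e. tan φ tan δ ≤ −1.
The boundary is |tan φ| · |tan δ| = 1, so |φ| = 90° − |δ| = 90° − 20.0° = 70.0° in the southern hemisphere.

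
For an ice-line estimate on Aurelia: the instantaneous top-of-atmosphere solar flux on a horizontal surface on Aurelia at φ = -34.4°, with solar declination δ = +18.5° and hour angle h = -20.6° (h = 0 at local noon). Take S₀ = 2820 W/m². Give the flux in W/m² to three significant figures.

1.56e+03 W/m²

cos θ_z = sin φ sin δ + cos φ cos δ cos h = -0.179267 + 0.732443 = 0.553176.
Flux = S₀ · cos θ_z = 2820 × 0.553176 = 1560 W/m².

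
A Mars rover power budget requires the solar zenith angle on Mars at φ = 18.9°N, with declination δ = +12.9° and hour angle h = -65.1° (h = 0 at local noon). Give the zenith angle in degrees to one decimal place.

cos θ_z = sin φ sin δ + cos φ cos δ cos h = 0.072315 + 0.388282 = 0.460597.
θ_z = arccos(0.460597) = 62.6°.

θ_z = 62.6°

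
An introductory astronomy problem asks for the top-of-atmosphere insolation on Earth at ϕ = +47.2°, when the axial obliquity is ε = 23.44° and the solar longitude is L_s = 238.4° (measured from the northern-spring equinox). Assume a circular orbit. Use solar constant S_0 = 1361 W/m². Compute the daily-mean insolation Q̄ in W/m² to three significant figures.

Q̄ ≈ 129 W/m²

Solar declination: sin δ = sin ε · sin L_s = sin 23.44° × sin 238.4° = -0.33881, so δ = -19.804°.
cos h₀ = −tan(+47.2°) tan(-19.804°) = 0.3889, h₀ = 1.1714 rad.
Bracket: h₀ sin ϕ sin δ + cos ϕ cos δ sin h₀ = 1.1714×0.73373×-0.33881 + 0.67944×0.94086×0.92129 = -0.291204 + 0.588942 = 0.297738.
Q̄ = (S_0/π) × [bracket] = (1361/π) × 0.297738 = 129.0 W/m².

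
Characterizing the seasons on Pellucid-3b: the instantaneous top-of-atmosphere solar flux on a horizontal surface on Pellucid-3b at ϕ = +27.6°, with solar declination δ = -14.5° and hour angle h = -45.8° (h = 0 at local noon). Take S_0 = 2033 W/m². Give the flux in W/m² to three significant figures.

980 W/m²

cos θ_z = sin ϕ sin δ + cos ϕ cos δ cos h = -0.116000 + 0.598151 = 0.482151.
Flux = S_0 · cos θ_z = 2033 × 0.482151 = 980.2 W/m².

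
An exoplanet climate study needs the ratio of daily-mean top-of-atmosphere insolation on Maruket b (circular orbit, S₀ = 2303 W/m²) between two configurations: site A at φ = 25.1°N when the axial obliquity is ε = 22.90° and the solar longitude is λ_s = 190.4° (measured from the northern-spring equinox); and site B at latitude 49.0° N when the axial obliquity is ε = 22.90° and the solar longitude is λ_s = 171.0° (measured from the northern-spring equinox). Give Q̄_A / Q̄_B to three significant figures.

— Configuration A (φ=+25.1°):
Solar declination: sin δ = sin ε · sin λ_s = sin 22.90° × sin 190.4° = -0.07024, so δ = -4.028°.
cos H₀ = −tan(+25.1°) tan(-4.028°) = 0.0330, H₀ = 1.5378 rad.
Bracket: H₀ sin φ sin δ + cos φ cos δ sin H₀ = 1.5378×0.42420×-0.07024 + 0.90557×0.99753×0.99946 = -0.045820 + 0.902845 = 0.857025.
Q̄ = (S₀/π) × [bracket] = (2303/π) × 0.857025 = 628.26 W/m².
— Configuration B (φ=+49.0°):
Solar declination: sin δ = sin ε · sin λ_s = sin 22.90° × sin 171.0° = 0.06087, so δ = +3.490°.
cos H₀ = −tan(+49.0°) tan(+3.490°) = -0.0702, H₀ = 1.6410 rad.
Bracket: H₀ sin φ sin δ + cos φ cos δ sin H₀ = 1.6410×0.75471×0.06087 + 0.65606×0.99815×0.99754 = 0.075386 + 0.653235 = 0.728621.
Q̄ = (S₀/π) × [bracket] = (2303/π) × 0.728621 = 534.13 W/m².
Ratio Q̄_A / Q̄_B = 628.26 / 534.13 = 1.176.

Q̄_A / Q̄_B ≈ 1.18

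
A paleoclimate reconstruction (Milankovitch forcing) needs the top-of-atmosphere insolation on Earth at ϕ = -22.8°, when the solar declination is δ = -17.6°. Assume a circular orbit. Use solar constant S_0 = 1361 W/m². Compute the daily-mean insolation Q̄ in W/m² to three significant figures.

Q̄ ≈ 464 W/m²

cos h₀ = −tan(-22.8°) tan(-17.600°) = -0.1333, h₀ = 1.7045 rad.
Bracket: h₀ sin ϕ sin δ + cos ϕ cos δ sin h₀ = 1.7045×-0.38752×-0.30237 + 0.92186×0.95319×0.99107 = 0.199724 + 0.870861 = 1.070585.
Q̄ = (S_0/π) × [bracket] = (1361/π) × 1.070585 = 463.8 W/m².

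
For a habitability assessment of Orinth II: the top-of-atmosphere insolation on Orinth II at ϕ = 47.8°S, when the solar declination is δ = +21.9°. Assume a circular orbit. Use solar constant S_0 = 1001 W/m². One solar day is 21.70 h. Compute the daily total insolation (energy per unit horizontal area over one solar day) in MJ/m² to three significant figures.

cos h₀ = −tan(-47.8°) tan(+21.900°) = 0.4433, h₀ = 1.1115 rad.
Bracket: h₀ sin ϕ sin δ + cos ϕ cos δ sin h₀ = 1.1115×-0.74080×0.37299 + 0.67172×0.92784×0.89635 = -0.307120 + 0.558649 = 0.251529.
Q̄ = (S_0/π) × [bracket] = (1001/π) × 0.251529 = 80.144 W/m².
Daily total = Q̄ × 21.70 h × 3600 s/h = 80.144 × 21.70 × 3600 / 10⁶ = 6.261 MJ/m².

6.26 MJ/m²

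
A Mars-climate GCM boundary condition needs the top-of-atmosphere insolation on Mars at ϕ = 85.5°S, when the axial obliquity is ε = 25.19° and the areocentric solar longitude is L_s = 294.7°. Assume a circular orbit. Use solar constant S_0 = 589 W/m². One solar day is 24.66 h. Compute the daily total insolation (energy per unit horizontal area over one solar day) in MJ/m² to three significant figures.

20.2 MJ/m²

sin δ = sin 25.19° × sin 294.7° = -0.38668, so δ = -22.748°.
cos h₀ = −tan(-85.5°) tan(-22.748°) = -5.3277 ≤ −1 ⇒ polar day, h₀ = π.
Bracket: h₀ sin ϕ sin δ + cos ϕ cos δ sin h₀ = 3.1416×-0.99692×-0.38668 + 0.07846×0.92221×0.00000 = 1.211052 + 0.000000 = 1.211052.
Q̄ = (S_0/π) × [bracket] = (589/π) × 1.211052 = 227.05 W/m².
Daily total = Q̄ × 24.66 h × 3600 s/h = 227.05 × 24.66 × 3600 / 10⁶ = 20.16 MJ/m².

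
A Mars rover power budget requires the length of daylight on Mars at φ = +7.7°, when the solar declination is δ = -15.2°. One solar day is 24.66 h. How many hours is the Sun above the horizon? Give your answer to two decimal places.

cos H₀ = −tan φ · tan δ = −tan(+7.7°) × tan(-15.200°) = 0.0367, so H₀ = 1.5341 rad = 87.89°.
Daylight = 2H₀/(2π) × 24.66 h = (1.5341/π) × 24.66 = 12.04 h.

12.04 h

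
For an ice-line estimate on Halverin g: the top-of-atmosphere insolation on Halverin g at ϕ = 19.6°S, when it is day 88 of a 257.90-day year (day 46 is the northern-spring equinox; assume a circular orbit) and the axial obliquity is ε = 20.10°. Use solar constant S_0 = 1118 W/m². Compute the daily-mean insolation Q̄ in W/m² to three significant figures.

Q̄ ≈ 267 W/m²

Solar longitude: L_s = 360° × (88 − 46)/257.90 = 58.627°.
sin δ = sin 20.10° × sin 58.627° = 0.29342, so δ = +17.063°.
cos h₀ = −tan(-19.6°) tan(+17.063°) = 0.1093, h₀ = 1.4613 rad.
Bracket: h₀ sin ϕ sin δ + cos ϕ cos δ sin h₀ = 1.4613×-0.33545×0.29342 + 0.94206×0.95598×0.99401 = -0.143832 + 0.895196 = 0.751364.
Q̄ = (S_0/π) × [bracket] = (1118/π) × 0.751364 = 267.4 W/m².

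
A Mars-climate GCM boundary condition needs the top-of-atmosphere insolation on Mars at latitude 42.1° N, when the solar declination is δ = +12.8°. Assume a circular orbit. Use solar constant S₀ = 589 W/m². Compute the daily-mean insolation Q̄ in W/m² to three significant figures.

Q̄ ≈ 182 W/m²

cos H₀ = −tan(+42.1°) tan(+12.800°) = -0.2053, H₀ = 1.7776 rad.
Bracket: H₀ sin φ sin δ + cos φ cos δ sin H₀ = 1.7776×0.67043×0.22155 + 0.74198×0.97515×0.97870 = 0.264034 + 0.708130 = 0.972164.
Q̄ = (S₀/π) × [bracket] = (589/π) × 0.972164 = 182.3 W/m².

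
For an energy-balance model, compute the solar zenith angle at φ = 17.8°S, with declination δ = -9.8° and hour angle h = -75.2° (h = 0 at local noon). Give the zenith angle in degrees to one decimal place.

cos θ_z = sin φ sin δ + cos φ cos δ cos h = 0.052032 + 0.239668 = 0.291700.
θ_z = arccos(0.291700) = 73.0°.

θ_z = 73.0°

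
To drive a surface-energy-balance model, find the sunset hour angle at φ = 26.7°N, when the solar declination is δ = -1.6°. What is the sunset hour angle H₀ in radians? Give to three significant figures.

H₀ = 1.56 rad

cos H₀ = −tan φ · tan δ = −tan(+26.7°) × tan(-1.600°) = 0.0140, so H₀ = 1.5567 rad = 89.20°.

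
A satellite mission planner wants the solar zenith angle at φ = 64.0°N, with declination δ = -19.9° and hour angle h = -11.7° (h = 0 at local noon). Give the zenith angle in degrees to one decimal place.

cos θ_z = sin φ sin δ + cos φ cos δ cos h = -0.305931 + 0.403631 = 0.097700.
θ_z = arccos(0.097700) = 84.4°.

θ_z = 84.4°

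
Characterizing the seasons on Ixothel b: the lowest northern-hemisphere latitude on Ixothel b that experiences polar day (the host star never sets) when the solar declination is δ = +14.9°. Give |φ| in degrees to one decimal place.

|φ| = 75.1°

Polar day requires cos H₀ = −tan φ tan δ ≤ −1, i.e. tan φ tan δ ≥ 1.
The boundary is |tan φ| · |tan δ| = 1, so |φ| = 90° − |δ| = 90° − 14.9° = 75.1° in the northern hemisphere.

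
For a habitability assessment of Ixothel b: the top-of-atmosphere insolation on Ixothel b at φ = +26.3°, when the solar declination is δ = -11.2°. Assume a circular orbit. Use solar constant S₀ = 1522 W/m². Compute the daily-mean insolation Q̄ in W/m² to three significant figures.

cos H₀ = −tan(+26.3°) tan(-11.200°) = 0.0979, H₀ = 1.4728 rad.
Bracket: H₀ sin φ sin δ + cos φ cos δ sin H₀ = 1.4728×0.44307×-0.19423 + 0.89649×0.98096×0.99520 = -0.126745 + 0.875200 = 0.748455.
Q̄ = (S₀/π) × [bracket] = (1522/π) × 0.748455 = 362.6 W/m².

Q̄ ≈ 363 W/m²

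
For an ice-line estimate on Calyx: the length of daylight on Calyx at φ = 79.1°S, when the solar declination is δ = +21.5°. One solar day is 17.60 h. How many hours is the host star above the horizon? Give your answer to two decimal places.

cos H₀ = −tan φ · tan δ = 2.0455 ≥ 1, so the host star never rises (polar night) and H₀ = 0.
Daylight = 2H₀/(2π) × 17.60 h = (0.0000/π) × 17.60 = 0.00 h.

0.00 h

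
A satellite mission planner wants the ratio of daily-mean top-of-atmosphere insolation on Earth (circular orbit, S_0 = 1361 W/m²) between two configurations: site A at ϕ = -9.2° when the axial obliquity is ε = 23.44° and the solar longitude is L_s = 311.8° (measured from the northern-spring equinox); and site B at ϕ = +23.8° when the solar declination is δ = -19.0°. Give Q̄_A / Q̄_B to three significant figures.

Q̄_A / Q̄_B ≈ 1.52

— Configuration A (ϕ=-9.2°):
Solar declination: sin δ = sin ε · sin L_s = sin 23.44° × sin 311.8° = -0.29654, so δ = -17.250°.
cos h₀ = −tan(-9.2°) tan(-17.250°) = -0.0503, h₀ = 1.6211 rad.
Bracket: h₀ sin ϕ sin δ + cos ϕ cos δ sin h₀ = 1.6211×-0.15988×-0.29654 + 0.98714×0.95502×0.99873 = 0.076858 + 0.941541 = 1.018399.
Q̄ = (S_0/π) × [bracket] = (1361/π) × 1.018399 = 441.19 W/m².
— Configuration B (ϕ=+23.8°):
cos h₀ = −tan(+23.8°) tan(-19.000°) = 0.1519, h₀ = 1.4183 rad.
Bracket: h₀ sin ϕ sin δ + cos ϕ cos δ sin h₀ = 1.4183×0.40355×-0.32557 + 0.91496×0.94552×0.98840 = -0.186342 + 0.855078 = 0.668736.
Q̄ = (S_0/π) × [bracket] = (1361/π) × 0.668736 = 289.71 W/m².
Ratio Q̄_A / Q̄_B = 441.19 / 289.71 = 1.523.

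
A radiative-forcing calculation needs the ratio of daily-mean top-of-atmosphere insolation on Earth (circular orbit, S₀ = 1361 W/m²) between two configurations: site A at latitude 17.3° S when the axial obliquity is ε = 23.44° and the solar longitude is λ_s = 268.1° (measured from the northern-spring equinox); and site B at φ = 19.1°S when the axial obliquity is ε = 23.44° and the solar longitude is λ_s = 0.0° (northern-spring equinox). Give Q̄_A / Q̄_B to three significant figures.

Q̄_A / Q̄_B ≈ 1.13

— Configuration A (φ=-17.3°):
Solar declination: sin δ = sin ε · sin λ_s = sin 23.44° × sin 268.1° = -0.39757, so δ = -23.426°.
cos H₀ = −tan(-17.3°) tan(-23.426°) = -0.1350, H₀ = 1.7062 rad.
Bracket: H₀ sin φ sin δ + cos φ cos δ sin H₀ = 1.7062×-0.29737×-0.39757 + 0.95476×0.91757×0.99085 = 0.201716 + 0.868043 = 1.069759.
Q̄ = (S₀/π) × [bracket] = (1361/π) × 1.069759 = 463.44 W/m².
— Configuration B (φ=-19.1°):
Solar declination: sin δ = sin ε · sin λ_s = sin 23.44° × sin 0.0° = 0.00000, so δ = +0.000°.
cos H₀ = −tan(-19.1°) tan(+0.000°) = 0.0000, H₀ = 1.5708 rad.
Bracket: H₀ sin φ sin δ + cos φ cos δ sin H₀ = 1.5708×-0.32722×0.00000 + 0.94495×1.00000×1.00000 = -0.000000 + 0.944950 = 0.944950.
Q̄ = (S₀/π) × [bracket] = (1361/π) × 0.944950 = 409.37 W/m².
Ratio Q̄_A / Q̄_B = 463.44 / 409.37 = 1.132.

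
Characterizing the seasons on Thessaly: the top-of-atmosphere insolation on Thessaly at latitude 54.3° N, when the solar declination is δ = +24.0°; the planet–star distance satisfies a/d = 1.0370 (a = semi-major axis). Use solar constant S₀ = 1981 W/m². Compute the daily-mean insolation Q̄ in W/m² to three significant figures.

Q̄ ≈ 785 W/m²

cos H₀ = −tan(+54.3°) tan(+24.000°) = -0.6196, H₀ = 2.2390 rad.
Bracket: H₀ sin φ sin δ + cos φ cos δ sin H₀ = 2.2390×0.81208×0.40674 + 0.58354×0.91355×0.78492 = 0.739554 + 0.418435 = 1.157989.
Inverse-square distance factor (a/d)² = 1.0370² = 1.075369.
Q̄ = (S₀/π) × 1.075369 × [bracket] = (1981/π) × 1.075369 × 1.157989 = 785.2 W/m².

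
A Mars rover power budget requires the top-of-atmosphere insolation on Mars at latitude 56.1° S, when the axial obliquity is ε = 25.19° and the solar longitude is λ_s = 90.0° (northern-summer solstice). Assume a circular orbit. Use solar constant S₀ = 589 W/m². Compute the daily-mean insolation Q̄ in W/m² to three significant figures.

Solar declination: sin δ = sin ε · sin λ_s = sin 25.19° × sin 90.0° = 0.42562, so δ = +25.190°.
cos H₀ = −tan(-56.1°) tan(+25.190°) = 0.7000, H₀ = 0.7955 rad.
Bracket: H₀ sin φ sin δ + cos φ cos δ sin H₀ = 0.7955×-0.83001×0.42562 + 0.55775×0.90490×0.71419 = -0.281025 + 0.360457 = 0.079432.
Q̄ = (S₀/π) × [bracket] = (589/π) × 0.079432 = 14.89 W/m².

Q̄ ≈ 14.9 W/m²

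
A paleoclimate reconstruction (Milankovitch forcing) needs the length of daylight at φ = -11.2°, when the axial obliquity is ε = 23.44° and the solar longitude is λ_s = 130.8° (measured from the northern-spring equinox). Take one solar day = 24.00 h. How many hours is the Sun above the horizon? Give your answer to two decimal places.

Solar declination: sin δ = sin ε · sin λ_s = sin 23.44° × sin 130.8° = 0.30112, so δ = +17.525°.
cos H₀ = −tan φ · tan δ = −tan(-11.2°) × tan(+17.525°) = 0.0625, so H₀ = 1.5082 rad = 86.42°.
Daylight = 2H₀/(2π) × 24.00 h = (1.5082/π) × 24.00 = 11.52 h.

11.52 h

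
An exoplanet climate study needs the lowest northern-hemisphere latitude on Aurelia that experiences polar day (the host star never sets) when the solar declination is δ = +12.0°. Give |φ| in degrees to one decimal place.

Polar day requires cos H₀ = −tan φ tan δ ≤ −1, i.e. tan φ tan δ ≥ 1.
The boundary is |tan φ| · |tan δ| = 1, so |φ| = 90° − |δ| = 90° − 12.0° = 78.0° in the northern hemisphere.

|φ| = 78.0°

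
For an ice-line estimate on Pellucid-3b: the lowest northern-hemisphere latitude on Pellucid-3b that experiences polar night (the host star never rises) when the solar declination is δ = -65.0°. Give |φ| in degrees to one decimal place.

|φ| = 25.0°

Polar night requires cos H₀ = −tan φ tan δ ≥ 1, i.e. tan φ tan δ ≤ −1.
The boundary is |tan φ| · |tan δ| = 1, so |φ| = 90° − |δ| = 90° − 65.0° = 25.0° in the northern hemisphere.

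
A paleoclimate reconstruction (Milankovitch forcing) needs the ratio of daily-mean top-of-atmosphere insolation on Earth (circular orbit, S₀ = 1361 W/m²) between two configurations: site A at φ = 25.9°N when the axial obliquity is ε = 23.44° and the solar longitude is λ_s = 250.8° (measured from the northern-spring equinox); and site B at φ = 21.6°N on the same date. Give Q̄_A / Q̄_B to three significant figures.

Q̄_A / Q̄_B ≈ 0.903

— Configuration A (φ=+25.9°):
Solar declination: sin δ = sin ε · sin λ_s = sin 23.44° × sin 250.8° = -0.37566, so δ = -22.065°.
cos H₀ = −tan(+25.9°) tan(-22.065°) = 0.1968, H₀ = 1.3727 rad.
Bracket: H₀ sin φ sin δ + cos φ cos δ sin H₀ = 1.3727×0.43680×-0.37566 + 0.89956×0.92676×0.98044 = -0.225244 + 0.817370 = 0.592126.
Q̄ = (S₀/π) × [bracket] = (1361/π) × 0.592126 = 256.52 W/m².
— Configuration B (φ=+21.6°):
cos H₀ = −tan(+21.6°) tan(-22.065°) = 0.1605, H₀ = 1.4096 rad.
Bracket: H₀ sin φ sin δ + cos φ cos δ sin H₀ = 1.4096×0.36812×-0.37566 + 0.92978×0.92676×0.98704 = -0.194931 + 0.850516 = 0.655585.
Q̄ = (S₀/π) × [bracket] = (1361/π) × 0.655585 = 284.01 W/m².
Ratio Q̄_A / Q̄_B = 256.52 / 284.01 = 0.9032.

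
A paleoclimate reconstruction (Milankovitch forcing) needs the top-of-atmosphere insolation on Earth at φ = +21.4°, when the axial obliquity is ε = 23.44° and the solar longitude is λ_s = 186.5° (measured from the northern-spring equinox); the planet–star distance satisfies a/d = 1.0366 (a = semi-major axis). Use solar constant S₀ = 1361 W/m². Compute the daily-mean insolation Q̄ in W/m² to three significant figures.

Q̄ ≈ 421 W/m²

Solar declination: sin δ = sin ε · sin λ_s = sin 23.44° × sin 186.5° = -0.04503, so δ = -2.581°.
cos H₀ = −tan(+21.4°) tan(-2.581°) = 0.0177, H₀ = 1.5531 rad.
Bracket: H₀ sin φ sin δ + cos φ cos δ sin H₀ = 1.5531×0.36488×-0.04503 + 0.93106×0.99899×0.99984 = -0.025518 + 0.929971 = 0.904453.
Inverse-square distance factor (a/d)² = 1.0366² = 1.074540.
Q̄ = (S₀/π) × 1.074540 × [bracket] = (1361/π) × 1.074540 × 0.904453 = 421.0 W/m².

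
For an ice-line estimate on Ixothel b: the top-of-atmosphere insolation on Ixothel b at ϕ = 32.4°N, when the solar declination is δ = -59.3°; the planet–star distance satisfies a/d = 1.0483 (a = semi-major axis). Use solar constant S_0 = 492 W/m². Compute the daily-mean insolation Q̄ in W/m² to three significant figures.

Q̄ ≈ 0.00 W/m²

cos h₀ = −tan(+32.4°) tan(-59.300°) = 1.0688 ≥ 1 ⇒ polar night, h₀ = 0 and Q̄ = 0.
Inverse-square distance factor (a/d)² = 1.0483² = 1.098933.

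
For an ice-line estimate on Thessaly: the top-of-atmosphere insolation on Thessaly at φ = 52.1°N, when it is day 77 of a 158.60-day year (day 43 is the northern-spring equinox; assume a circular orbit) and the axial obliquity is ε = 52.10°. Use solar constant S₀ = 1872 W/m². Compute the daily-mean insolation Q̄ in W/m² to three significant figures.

Q̄ ≈ 1.14e+03 W/m²

Solar longitude: λ_s = 360° × (77 − 43)/158.60 = 77.175°.
sin δ = sin 52.10° × sin 77.175° = 0.76940, so δ = +50.300°.
cos H₀ = −tan(+52.1°) tan(+50.300°) = -1.5473 ≤ −1 ⇒ polar day, H₀ = π.
Bracket: H₀ sin φ sin δ + cos φ cos δ sin H₀ = 3.1416×0.78908×0.76940 + 0.61429×0.63877×0.00000 = 1.907322 + 0.000000 = 1.907322.
Q̄ = (S₀/π) × [bracket] = (1872/π) × 1.907322 = 1137 W/m².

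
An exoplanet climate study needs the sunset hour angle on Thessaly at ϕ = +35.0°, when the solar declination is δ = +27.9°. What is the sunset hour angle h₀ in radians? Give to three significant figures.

cos h₀ = −tan ϕ · tan δ = −tan(+35.0°) × tan(+27.900°) = -0.3707, so h₀ = 1.9506 rad = 111.76°.

h₀ = 1.95 rad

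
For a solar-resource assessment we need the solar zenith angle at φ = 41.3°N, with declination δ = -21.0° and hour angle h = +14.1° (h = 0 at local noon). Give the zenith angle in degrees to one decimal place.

θ_z = 63.7°

cos θ_z = sin φ sin δ + cos φ cos δ cos h = -0.236523 + 0.680235 = 0.443712.
θ_z = arccos(0.443712) = 63.7°.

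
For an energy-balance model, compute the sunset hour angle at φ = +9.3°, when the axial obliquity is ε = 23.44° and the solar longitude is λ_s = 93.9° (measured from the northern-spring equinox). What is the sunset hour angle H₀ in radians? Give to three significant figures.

Solar declination: sin δ = sin ε · sin λ_s = sin 23.44° × sin 93.9° = 0.39687, so δ = +23.382°.
cos H₀ = −tan φ · tan δ = −tan(+9.3°) × tan(+23.382°) = -0.0708, so H₀ = 1.6417 rad = 94.06°.

H₀ = 1.64 rad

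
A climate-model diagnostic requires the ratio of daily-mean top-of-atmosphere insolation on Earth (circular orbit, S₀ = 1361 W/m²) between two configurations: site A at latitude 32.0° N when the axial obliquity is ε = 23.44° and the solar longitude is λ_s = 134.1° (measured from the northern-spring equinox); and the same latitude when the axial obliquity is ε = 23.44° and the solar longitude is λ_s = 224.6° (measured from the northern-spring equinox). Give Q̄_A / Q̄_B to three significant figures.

— Configuration A (φ=+32.0°):
Solar declination: sin δ = sin ε · sin λ_s = sin 23.44° × sin 134.1° = 0.28566, so δ = +16.598°.
cos H₀ = −tan(+32.0°) tan(+16.598°) = -0.1863, H₀ = 1.7582 rad.
Bracket: H₀ sin φ sin δ + cos φ cos δ sin H₀ = 1.7582×0.52992×0.28566 + 0.84805×0.95833×0.98250 = 0.266151 + 0.798489 = 1.064640.
Q̄ = (S₀/π) × [bracket] = (1361/π) × 1.064640 = 461.22 W/m².
— Configuration B (φ=+32.0°):
Solar declination: sin δ = sin ε · sin λ_s = sin 23.44° × sin 224.6° = -0.27931, so δ = -16.219°.
cos H₀ = −tan(+32.0°) tan(-16.219°) = 0.1818, H₀ = 1.3880 rad.
Bracket: H₀ sin φ sin δ + cos φ cos δ sin H₀ = 1.3880×0.52992×-0.27931 + 0.84805×0.96020×0.98334 = -0.205441 + 0.800731 = 0.595290.
Q̄ = (S₀/π) × [bracket] = (1361/π) × 0.595290 = 257.89 W/m².
Ratio Q̄_A / Q̄_B = 461.22 / 257.89 = 1.788.

Q̄_A / Q̄_B ≈ 1.79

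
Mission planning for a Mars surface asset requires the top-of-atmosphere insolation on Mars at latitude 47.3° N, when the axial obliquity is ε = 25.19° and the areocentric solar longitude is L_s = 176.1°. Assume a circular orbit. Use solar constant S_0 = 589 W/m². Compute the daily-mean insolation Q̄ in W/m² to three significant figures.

Q̄ ≈ 133 W/m²

sin δ = sin 25.19° × sin 176.1° = 0.02895, so δ = +1.659°.
cos h₀ = −tan(+47.3°) tan(+1.659°) = -0.0314, h₀ = 1.6022 rad.
Bracket: h₀ sin ϕ sin δ + cos ϕ cos δ sin h₀ = 1.6022×0.73491×0.02895 + 0.67816×0.99958×0.99951 = 0.034088 + 0.677543 = 0.711631.
Q̄ = (S_0/π) × [bracket] = (589/π) × 0.711631 = 133.4 W/m².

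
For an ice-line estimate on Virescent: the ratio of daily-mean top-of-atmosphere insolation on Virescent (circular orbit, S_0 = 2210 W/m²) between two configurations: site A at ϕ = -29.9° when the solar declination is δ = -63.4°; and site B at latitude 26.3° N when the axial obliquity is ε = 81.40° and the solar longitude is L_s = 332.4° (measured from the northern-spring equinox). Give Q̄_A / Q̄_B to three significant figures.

— Configuration A (ϕ=-29.9°):
cos h₀ = −tan(-29.9°) tan(-63.400°) = -1.1483 ≤ −1 ⇒ polar day, h₀ = π.
Bracket: h₀ sin ϕ sin δ + cos ϕ cos δ sin h₀ = 3.1416×-0.49849×-0.89415 + 0.86690×0.44776×0.00000 = 1.400289 + 0.000000 = 1.400289.
Q̄ = (S_0/π) × [bracket] = (2210/π) × 1.400289 = 985.05 W/m².
— Configuration B (ϕ=+26.3°):
Solar declination: sin δ = sin ε · sin L_s = sin 81.40° × sin 332.4° = -0.45809, so δ = -27.264°.
cos h₀ = −tan(+26.3°) tan(-27.264°) = 0.2547, h₀ = 1.3133 rad.
Bracket: h₀ sin ϕ sin δ + cos ϕ cos δ sin h₀ = 1.3133×0.44307×-0.45809 + 0.89649×0.88891×0.96702 = -0.266555 + 0.770617 = 0.504062.
Q̄ = (S_0/π) × [bracket] = (2210/π) × 0.504062 = 354.59 W/m².
Ratio Q̄_A / Q̄_B = 985.05 / 354.59 = 2.778.

Q̄_A / Q̄_B ≈ 2.78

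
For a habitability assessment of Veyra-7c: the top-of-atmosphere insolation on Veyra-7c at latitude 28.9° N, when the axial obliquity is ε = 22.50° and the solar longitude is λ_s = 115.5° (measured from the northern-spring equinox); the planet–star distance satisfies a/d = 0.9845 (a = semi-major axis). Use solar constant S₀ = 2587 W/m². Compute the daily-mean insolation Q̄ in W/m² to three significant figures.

Solar declination: sin δ = sin ε · sin λ_s = sin 22.50° × sin 115.5° = 0.34540, so δ = +20.206°.
cos H₀ = −tan(+28.9°) tan(+20.206°) = -0.2032, H₀ = 1.7754 rad.
Bracket: H₀ sin φ sin δ + cos φ cos δ sin H₀ = 1.7754×0.48328×0.34540 + 0.87546×0.93845×0.97914 = 0.296358 + 0.804437 = 1.100795.
Inverse-square distance factor (a/d)² = 0.9845² = 0.969240.
Q̄ = (S₀/π) × 0.969240 × [bracket] = (2587/π) × 0.969240 × 1.100795 = 878.6 W/m².

Q̄ ≈ 879 W/m²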